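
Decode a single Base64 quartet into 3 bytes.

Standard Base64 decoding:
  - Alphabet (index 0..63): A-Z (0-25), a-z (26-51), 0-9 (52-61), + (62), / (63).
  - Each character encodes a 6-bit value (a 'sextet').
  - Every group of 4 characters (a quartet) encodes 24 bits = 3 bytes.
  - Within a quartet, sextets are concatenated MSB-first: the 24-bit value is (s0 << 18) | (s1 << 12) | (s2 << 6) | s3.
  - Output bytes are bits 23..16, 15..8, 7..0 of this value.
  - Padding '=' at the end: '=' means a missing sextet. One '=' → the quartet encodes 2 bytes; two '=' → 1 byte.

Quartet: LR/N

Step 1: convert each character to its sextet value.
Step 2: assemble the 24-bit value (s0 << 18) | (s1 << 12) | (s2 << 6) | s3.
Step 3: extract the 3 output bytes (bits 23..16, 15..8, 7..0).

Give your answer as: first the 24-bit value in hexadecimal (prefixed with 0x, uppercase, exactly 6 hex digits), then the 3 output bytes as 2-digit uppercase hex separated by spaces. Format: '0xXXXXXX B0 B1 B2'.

Answer: 0x2D1FCD 2D 1F CD

Derivation:
Sextets: L=11, R=17, /=63, N=13
24-bit: (11<<18) | (17<<12) | (63<<6) | 13
      = 0x2C0000 | 0x011000 | 0x000FC0 | 0x00000D
      = 0x2D1FCD
Bytes: (v>>16)&0xFF=2D, (v>>8)&0xFF=1F, v&0xFF=CD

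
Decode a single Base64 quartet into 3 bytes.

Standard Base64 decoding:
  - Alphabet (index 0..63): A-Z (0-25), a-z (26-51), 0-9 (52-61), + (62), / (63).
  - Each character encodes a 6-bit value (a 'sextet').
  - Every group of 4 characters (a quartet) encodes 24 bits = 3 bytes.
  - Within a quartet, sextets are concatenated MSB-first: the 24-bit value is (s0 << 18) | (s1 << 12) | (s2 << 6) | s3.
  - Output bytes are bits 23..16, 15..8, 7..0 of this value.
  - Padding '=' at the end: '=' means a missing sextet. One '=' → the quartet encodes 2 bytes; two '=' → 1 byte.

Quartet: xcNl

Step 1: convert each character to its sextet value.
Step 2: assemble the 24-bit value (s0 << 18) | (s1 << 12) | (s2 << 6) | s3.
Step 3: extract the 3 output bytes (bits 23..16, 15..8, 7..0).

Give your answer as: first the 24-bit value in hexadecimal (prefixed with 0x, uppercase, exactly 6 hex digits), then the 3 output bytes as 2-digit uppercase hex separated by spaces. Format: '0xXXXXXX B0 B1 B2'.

Sextets: x=49, c=28, N=13, l=37
24-bit: (49<<18) | (28<<12) | (13<<6) | 37
      = 0xC40000 | 0x01C000 | 0x000340 | 0x000025
      = 0xC5C365
Bytes: (v>>16)&0xFF=C5, (v>>8)&0xFF=C3, v&0xFF=65

Answer: 0xC5C365 C5 C3 65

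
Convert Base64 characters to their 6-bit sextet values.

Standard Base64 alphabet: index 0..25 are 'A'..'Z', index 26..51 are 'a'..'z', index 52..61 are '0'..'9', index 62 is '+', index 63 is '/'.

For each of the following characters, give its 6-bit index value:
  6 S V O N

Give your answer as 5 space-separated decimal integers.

Answer: 58 18 21 14 13

Derivation:
'6': 0..9 range, 52 + ord('6') − ord('0') = 58
'S': A..Z range, ord('S') − ord('A') = 18
'V': A..Z range, ord('V') − ord('A') = 21
'O': A..Z range, ord('O') − ord('A') = 14
'N': A..Z range, ord('N') − ord('A') = 13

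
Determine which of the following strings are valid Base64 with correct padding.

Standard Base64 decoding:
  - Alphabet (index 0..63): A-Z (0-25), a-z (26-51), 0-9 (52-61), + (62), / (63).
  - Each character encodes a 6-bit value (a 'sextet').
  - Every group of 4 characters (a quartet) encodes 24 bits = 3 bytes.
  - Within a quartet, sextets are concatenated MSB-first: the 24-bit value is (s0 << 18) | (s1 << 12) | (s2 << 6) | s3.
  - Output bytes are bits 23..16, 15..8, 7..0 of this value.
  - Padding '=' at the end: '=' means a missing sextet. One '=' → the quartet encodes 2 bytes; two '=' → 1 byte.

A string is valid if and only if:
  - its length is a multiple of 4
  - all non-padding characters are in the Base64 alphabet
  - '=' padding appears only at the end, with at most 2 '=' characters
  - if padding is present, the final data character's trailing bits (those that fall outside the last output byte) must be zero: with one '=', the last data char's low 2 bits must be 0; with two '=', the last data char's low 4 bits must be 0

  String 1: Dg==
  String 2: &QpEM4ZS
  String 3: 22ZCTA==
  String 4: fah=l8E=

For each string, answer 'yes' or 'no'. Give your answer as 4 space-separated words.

String 1: 'Dg==' → valid
String 2: '&QpEM4ZS' → invalid (bad char(s): ['&'])
String 3: '22ZCTA==' → valid
String 4: 'fah=l8E=' → invalid (bad char(s): ['=']; '=' in middle)

Answer: yes no yes no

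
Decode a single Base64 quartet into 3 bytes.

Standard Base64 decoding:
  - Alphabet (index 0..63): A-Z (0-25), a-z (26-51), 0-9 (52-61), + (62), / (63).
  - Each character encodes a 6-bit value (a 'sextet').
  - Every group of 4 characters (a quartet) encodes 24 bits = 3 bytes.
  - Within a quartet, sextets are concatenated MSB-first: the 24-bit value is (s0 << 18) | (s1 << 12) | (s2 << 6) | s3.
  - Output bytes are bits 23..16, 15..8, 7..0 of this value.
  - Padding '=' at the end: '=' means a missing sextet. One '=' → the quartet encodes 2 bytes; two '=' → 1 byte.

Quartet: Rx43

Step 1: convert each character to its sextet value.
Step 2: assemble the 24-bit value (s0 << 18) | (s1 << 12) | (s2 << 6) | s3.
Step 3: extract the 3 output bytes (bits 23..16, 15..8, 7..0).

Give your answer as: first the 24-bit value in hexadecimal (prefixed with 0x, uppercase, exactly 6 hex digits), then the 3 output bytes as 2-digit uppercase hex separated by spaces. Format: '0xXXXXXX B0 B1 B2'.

Sextets: R=17, x=49, 4=56, 3=55
24-bit: (17<<18) | (49<<12) | (56<<6) | 55
      = 0x440000 | 0x031000 | 0x000E00 | 0x000037
      = 0x471E37
Bytes: (v>>16)&0xFF=47, (v>>8)&0xFF=1E, v&0xFF=37

Answer: 0x471E37 47 1E 37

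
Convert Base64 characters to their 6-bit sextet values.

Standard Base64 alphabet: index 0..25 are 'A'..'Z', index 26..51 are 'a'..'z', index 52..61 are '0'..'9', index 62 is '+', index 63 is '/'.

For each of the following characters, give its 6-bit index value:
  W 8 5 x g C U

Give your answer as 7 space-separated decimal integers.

Answer: 22 60 57 49 32 2 20

Derivation:
'W': A..Z range, ord('W') − ord('A') = 22
'8': 0..9 range, 52 + ord('8') − ord('0') = 60
'5': 0..9 range, 52 + ord('5') − ord('0') = 57
'x': a..z range, 26 + ord('x') − ord('a') = 49
'g': a..z range, 26 + ord('g') − ord('a') = 32
'C': A..Z range, ord('C') − ord('A') = 2
'U': A..Z range, ord('U') − ord('A') = 20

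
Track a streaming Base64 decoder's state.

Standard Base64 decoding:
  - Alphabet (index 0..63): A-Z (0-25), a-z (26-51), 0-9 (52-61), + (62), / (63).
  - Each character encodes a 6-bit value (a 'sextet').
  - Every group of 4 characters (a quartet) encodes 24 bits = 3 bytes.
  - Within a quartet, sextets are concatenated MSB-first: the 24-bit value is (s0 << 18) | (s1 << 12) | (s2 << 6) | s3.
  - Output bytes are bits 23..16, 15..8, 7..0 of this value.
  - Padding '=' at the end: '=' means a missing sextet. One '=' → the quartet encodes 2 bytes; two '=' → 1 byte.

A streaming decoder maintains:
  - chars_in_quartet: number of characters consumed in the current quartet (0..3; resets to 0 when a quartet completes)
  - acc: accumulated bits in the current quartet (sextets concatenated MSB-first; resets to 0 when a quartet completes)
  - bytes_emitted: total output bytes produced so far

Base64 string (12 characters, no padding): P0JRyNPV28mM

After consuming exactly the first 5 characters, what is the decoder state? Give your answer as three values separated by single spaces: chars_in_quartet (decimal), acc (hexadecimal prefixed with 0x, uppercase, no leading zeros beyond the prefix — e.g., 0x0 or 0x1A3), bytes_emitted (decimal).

After char 0 ('P'=15): chars_in_quartet=1 acc=0xF bytes_emitted=0
After char 1 ('0'=52): chars_in_quartet=2 acc=0x3F4 bytes_emitted=0
After char 2 ('J'=9): chars_in_quartet=3 acc=0xFD09 bytes_emitted=0
After char 3 ('R'=17): chars_in_quartet=4 acc=0x3F4251 -> emit 3F 42 51, reset; bytes_emitted=3
After char 4 ('y'=50): chars_in_quartet=1 acc=0x32 bytes_emitted=3

Answer: 1 0x32 3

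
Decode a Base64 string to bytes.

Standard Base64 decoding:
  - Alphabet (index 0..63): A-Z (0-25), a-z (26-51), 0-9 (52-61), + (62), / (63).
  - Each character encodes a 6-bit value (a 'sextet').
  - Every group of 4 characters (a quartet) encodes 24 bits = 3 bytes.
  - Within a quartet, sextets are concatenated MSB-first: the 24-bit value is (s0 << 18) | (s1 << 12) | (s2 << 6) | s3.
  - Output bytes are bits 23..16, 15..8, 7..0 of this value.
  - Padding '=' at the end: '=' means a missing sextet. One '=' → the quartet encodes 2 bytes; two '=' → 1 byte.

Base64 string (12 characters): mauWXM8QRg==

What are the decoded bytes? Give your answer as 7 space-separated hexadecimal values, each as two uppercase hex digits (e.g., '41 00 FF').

Answer: 99 AB 96 5C CF 10 46

Derivation:
After char 0 ('m'=38): chars_in_quartet=1 acc=0x26 bytes_emitted=0
After char 1 ('a'=26): chars_in_quartet=2 acc=0x99A bytes_emitted=0
After char 2 ('u'=46): chars_in_quartet=3 acc=0x266AE bytes_emitted=0
After char 3 ('W'=22): chars_in_quartet=4 acc=0x99AB96 -> emit 99 AB 96, reset; bytes_emitted=3
After char 4 ('X'=23): chars_in_quartet=1 acc=0x17 bytes_emitted=3
After char 5 ('M'=12): chars_in_quartet=2 acc=0x5CC bytes_emitted=3
After char 6 ('8'=60): chars_in_quartet=3 acc=0x1733C bytes_emitted=3
After char 7 ('Q'=16): chars_in_quartet=4 acc=0x5CCF10 -> emit 5C CF 10, reset; bytes_emitted=6
After char 8 ('R'=17): chars_in_quartet=1 acc=0x11 bytes_emitted=6
After char 9 ('g'=32): chars_in_quartet=2 acc=0x460 bytes_emitted=6
Padding '==': partial quartet acc=0x460 -> emit 46; bytes_emitted=7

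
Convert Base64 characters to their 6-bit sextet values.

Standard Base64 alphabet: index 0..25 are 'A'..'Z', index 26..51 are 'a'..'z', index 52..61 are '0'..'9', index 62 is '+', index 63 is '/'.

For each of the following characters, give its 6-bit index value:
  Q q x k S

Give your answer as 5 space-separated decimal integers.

Answer: 16 42 49 36 18

Derivation:
'Q': A..Z range, ord('Q') − ord('A') = 16
'q': a..z range, 26 + ord('q') − ord('a') = 42
'x': a..z range, 26 + ord('x') − ord('a') = 49
'k': a..z range, 26 + ord('k') − ord('a') = 36
'S': A..Z range, ord('S') − ord('A') = 18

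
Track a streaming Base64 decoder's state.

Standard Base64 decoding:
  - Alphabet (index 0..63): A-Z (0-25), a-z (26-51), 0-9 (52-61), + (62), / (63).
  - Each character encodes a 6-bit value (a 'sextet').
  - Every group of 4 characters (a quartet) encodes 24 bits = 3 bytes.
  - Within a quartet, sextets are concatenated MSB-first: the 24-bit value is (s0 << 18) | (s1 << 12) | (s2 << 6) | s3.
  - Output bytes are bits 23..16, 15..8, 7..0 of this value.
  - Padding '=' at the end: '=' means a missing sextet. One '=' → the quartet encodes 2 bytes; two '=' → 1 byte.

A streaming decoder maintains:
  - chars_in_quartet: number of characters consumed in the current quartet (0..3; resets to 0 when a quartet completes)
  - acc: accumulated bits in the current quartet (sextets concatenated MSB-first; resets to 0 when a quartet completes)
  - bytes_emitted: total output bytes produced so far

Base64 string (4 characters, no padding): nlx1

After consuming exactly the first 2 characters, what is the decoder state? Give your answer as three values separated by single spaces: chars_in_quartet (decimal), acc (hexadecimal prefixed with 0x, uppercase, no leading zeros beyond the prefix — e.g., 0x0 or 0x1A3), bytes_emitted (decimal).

After char 0 ('n'=39): chars_in_quartet=1 acc=0x27 bytes_emitted=0
After char 1 ('l'=37): chars_in_quartet=2 acc=0x9E5 bytes_emitted=0

Answer: 2 0x9E5 0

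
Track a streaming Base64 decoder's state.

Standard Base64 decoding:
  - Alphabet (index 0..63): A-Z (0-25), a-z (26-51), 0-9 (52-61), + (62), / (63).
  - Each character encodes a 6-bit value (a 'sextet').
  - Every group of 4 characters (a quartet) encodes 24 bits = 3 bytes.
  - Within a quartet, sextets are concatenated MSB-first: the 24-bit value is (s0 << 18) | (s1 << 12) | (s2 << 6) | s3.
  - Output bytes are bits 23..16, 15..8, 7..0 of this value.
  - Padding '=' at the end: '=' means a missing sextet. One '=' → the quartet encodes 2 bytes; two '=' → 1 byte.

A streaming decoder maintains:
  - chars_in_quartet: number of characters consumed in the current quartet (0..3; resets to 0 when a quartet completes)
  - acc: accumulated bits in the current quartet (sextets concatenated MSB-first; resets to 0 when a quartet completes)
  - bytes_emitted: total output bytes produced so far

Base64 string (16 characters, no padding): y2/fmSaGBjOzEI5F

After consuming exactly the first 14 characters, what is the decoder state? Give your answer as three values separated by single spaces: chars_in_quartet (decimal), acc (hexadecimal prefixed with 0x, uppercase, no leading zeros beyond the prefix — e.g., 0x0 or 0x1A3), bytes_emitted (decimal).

After char 0 ('y'=50): chars_in_quartet=1 acc=0x32 bytes_emitted=0
After char 1 ('2'=54): chars_in_quartet=2 acc=0xCB6 bytes_emitted=0
After char 2 ('/'=63): chars_in_quartet=3 acc=0x32DBF bytes_emitted=0
After char 3 ('f'=31): chars_in_quartet=4 acc=0xCB6FDF -> emit CB 6F DF, reset; bytes_emitted=3
After char 4 ('m'=38): chars_in_quartet=1 acc=0x26 bytes_emitted=3
After char 5 ('S'=18): chars_in_quartet=2 acc=0x992 bytes_emitted=3
After char 6 ('a'=26): chars_in_quartet=3 acc=0x2649A bytes_emitted=3
After char 7 ('G'=6): chars_in_quartet=4 acc=0x992686 -> emit 99 26 86, reset; bytes_emitted=6
After char 8 ('B'=1): chars_in_quartet=1 acc=0x1 bytes_emitted=6
After char 9 ('j'=35): chars_in_quartet=2 acc=0x63 bytes_emitted=6
After char 10 ('O'=14): chars_in_quartet=3 acc=0x18CE bytes_emitted=6
After char 11 ('z'=51): chars_in_quartet=4 acc=0x633B3 -> emit 06 33 B3, reset; bytes_emitted=9
After char 12 ('E'=4): chars_in_quartet=1 acc=0x4 bytes_emitted=9
After char 13 ('I'=8): chars_in_quartet=2 acc=0x108 bytes_emitted=9

Answer: 2 0x108 9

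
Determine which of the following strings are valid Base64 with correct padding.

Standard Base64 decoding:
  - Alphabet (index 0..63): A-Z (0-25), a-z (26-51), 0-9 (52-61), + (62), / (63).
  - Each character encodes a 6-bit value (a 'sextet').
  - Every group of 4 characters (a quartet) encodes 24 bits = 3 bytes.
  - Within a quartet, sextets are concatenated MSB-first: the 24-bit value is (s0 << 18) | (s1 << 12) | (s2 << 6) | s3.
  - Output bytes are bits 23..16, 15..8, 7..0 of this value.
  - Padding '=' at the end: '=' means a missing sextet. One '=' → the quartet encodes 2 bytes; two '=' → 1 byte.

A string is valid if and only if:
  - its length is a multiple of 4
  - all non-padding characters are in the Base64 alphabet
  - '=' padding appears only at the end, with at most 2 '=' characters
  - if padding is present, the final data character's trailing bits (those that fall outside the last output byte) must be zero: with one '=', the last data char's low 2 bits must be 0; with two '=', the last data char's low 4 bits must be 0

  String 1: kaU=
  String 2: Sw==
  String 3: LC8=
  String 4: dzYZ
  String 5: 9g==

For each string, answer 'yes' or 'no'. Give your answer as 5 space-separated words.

String 1: 'kaU=' → valid
String 2: 'Sw==' → valid
String 3: 'LC8=' → valid
String 4: 'dzYZ' → valid
String 5: '9g==' → valid

Answer: yes yes yes yes yes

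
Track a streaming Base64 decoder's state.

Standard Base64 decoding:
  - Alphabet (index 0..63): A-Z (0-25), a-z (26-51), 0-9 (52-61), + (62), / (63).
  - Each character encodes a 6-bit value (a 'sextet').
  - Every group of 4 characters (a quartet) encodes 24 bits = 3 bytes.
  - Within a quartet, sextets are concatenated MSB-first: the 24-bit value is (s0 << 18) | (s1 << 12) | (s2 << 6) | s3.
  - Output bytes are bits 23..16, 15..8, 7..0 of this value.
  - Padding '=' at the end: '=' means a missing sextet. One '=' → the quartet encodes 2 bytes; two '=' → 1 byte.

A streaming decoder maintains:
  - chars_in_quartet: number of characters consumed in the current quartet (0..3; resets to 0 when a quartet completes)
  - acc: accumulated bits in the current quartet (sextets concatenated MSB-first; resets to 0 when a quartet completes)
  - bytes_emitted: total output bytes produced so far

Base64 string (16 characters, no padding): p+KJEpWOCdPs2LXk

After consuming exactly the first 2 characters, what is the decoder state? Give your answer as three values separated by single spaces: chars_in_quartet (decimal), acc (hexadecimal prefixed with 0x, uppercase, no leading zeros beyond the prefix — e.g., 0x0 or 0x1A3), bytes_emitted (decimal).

After char 0 ('p'=41): chars_in_quartet=1 acc=0x29 bytes_emitted=0
After char 1 ('+'=62): chars_in_quartet=2 acc=0xA7E bytes_emitted=0

Answer: 2 0xA7E 0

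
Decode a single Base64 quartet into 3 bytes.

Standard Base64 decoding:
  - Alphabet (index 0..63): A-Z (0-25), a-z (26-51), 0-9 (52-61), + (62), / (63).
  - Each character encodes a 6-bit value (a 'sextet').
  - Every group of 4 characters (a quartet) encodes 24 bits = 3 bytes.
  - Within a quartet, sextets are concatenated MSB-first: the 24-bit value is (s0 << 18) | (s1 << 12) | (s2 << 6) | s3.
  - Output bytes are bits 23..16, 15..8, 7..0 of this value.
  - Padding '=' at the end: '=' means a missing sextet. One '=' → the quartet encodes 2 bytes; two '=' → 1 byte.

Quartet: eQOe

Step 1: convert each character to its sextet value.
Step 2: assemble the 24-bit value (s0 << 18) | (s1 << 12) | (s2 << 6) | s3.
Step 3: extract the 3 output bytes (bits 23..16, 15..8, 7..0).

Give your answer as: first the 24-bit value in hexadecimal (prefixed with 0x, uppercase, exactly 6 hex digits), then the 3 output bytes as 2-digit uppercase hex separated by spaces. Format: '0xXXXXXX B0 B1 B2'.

Sextets: e=30, Q=16, O=14, e=30
24-bit: (30<<18) | (16<<12) | (14<<6) | 30
      = 0x780000 | 0x010000 | 0x000380 | 0x00001E
      = 0x79039E
Bytes: (v>>16)&0xFF=79, (v>>8)&0xFF=03, v&0xFF=9E

Answer: 0x79039E 79 03 9E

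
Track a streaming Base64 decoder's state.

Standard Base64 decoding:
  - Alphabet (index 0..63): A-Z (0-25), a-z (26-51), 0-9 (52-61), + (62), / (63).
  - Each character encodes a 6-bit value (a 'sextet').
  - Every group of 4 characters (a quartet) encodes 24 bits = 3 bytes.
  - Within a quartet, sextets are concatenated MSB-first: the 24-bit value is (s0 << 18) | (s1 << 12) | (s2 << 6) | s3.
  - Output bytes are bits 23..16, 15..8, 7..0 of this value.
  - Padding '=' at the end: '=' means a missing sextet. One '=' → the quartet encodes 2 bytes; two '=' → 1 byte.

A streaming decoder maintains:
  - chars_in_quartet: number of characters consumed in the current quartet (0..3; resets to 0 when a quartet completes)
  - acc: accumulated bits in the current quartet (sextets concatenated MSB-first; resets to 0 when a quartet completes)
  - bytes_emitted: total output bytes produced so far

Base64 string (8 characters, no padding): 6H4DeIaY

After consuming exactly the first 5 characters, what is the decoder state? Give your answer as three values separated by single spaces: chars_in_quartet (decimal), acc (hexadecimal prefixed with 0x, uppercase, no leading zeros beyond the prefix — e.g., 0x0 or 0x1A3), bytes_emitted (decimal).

Answer: 1 0x1E 3

Derivation:
After char 0 ('6'=58): chars_in_quartet=1 acc=0x3A bytes_emitted=0
After char 1 ('H'=7): chars_in_quartet=2 acc=0xE87 bytes_emitted=0
After char 2 ('4'=56): chars_in_quartet=3 acc=0x3A1F8 bytes_emitted=0
After char 3 ('D'=3): chars_in_quartet=4 acc=0xE87E03 -> emit E8 7E 03, reset; bytes_emitted=3
After char 4 ('e'=30): chars_in_quartet=1 acc=0x1E bytes_emitted=3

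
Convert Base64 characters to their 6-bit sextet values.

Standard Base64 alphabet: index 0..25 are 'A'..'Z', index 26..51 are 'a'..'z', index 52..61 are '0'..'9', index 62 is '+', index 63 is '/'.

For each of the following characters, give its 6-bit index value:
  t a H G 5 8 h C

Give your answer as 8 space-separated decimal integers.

Answer: 45 26 7 6 57 60 33 2

Derivation:
't': a..z range, 26 + ord('t') − ord('a') = 45
'a': a..z range, 26 + ord('a') − ord('a') = 26
'H': A..Z range, ord('H') − ord('A') = 7
'G': A..Z range, ord('G') − ord('A') = 6
'5': 0..9 range, 52 + ord('5') − ord('0') = 57
'8': 0..9 range, 52 + ord('8') − ord('0') = 60
'h': a..z range, 26 + ord('h') − ord('a') = 33
'C': A..Z range, ord('C') − ord('A') = 2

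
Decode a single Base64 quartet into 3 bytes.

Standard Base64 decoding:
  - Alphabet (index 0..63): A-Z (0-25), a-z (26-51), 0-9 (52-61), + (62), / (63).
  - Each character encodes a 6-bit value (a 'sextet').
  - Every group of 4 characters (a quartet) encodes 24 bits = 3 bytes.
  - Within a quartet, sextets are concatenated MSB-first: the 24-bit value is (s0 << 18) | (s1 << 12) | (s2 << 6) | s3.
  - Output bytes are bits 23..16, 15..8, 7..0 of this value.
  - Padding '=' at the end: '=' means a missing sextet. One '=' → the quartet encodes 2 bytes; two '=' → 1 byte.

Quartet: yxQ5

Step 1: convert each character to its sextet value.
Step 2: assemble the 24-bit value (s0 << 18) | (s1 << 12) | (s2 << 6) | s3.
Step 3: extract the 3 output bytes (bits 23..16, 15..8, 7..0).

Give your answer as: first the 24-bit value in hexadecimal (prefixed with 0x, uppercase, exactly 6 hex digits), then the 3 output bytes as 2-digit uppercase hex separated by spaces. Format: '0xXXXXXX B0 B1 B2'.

Sextets: y=50, x=49, Q=16, 5=57
24-bit: (50<<18) | (49<<12) | (16<<6) | 57
      = 0xC80000 | 0x031000 | 0x000400 | 0x000039
      = 0xCB1439
Bytes: (v>>16)&0xFF=CB, (v>>8)&0xFF=14, v&0xFF=39

Answer: 0xCB1439 CB 14 39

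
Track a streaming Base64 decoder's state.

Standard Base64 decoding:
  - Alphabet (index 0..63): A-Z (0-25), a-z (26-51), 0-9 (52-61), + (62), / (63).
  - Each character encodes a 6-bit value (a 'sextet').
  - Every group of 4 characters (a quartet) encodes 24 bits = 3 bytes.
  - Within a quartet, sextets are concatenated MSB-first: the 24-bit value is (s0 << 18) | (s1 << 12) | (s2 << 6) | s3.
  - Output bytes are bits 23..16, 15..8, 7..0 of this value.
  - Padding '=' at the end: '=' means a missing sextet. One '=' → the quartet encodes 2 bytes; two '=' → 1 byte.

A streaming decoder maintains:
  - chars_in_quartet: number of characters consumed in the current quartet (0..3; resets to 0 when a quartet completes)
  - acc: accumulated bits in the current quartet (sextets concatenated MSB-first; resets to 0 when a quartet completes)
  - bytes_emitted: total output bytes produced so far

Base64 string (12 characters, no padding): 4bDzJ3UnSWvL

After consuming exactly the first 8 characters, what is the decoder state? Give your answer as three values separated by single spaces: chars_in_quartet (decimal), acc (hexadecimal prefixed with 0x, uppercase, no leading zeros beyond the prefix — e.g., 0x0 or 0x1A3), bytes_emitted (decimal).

After char 0 ('4'=56): chars_in_quartet=1 acc=0x38 bytes_emitted=0
After char 1 ('b'=27): chars_in_quartet=2 acc=0xE1B bytes_emitted=0
After char 2 ('D'=3): chars_in_quartet=3 acc=0x386C3 bytes_emitted=0
After char 3 ('z'=51): chars_in_quartet=4 acc=0xE1B0F3 -> emit E1 B0 F3, reset; bytes_emitted=3
After char 4 ('J'=9): chars_in_quartet=1 acc=0x9 bytes_emitted=3
After char 5 ('3'=55): chars_in_quartet=2 acc=0x277 bytes_emitted=3
After char 6 ('U'=20): chars_in_quartet=3 acc=0x9DD4 bytes_emitted=3
After char 7 ('n'=39): chars_in_quartet=4 acc=0x277527 -> emit 27 75 27, reset; bytes_emitted=6

Answer: 0 0x0 6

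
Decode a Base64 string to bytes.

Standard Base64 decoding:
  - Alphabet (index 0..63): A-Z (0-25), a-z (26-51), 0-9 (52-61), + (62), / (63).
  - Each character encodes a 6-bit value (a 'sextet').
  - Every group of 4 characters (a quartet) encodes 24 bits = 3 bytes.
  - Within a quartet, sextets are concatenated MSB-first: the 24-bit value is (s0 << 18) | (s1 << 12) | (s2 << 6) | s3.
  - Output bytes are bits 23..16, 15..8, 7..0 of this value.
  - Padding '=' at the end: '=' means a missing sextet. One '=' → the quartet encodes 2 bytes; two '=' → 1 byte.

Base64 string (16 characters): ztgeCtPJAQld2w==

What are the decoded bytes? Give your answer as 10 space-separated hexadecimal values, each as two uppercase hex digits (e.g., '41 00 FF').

Answer: CE D8 1E 0A D3 C9 01 09 5D DB

Derivation:
After char 0 ('z'=51): chars_in_quartet=1 acc=0x33 bytes_emitted=0
After char 1 ('t'=45): chars_in_quartet=2 acc=0xCED bytes_emitted=0
After char 2 ('g'=32): chars_in_quartet=3 acc=0x33B60 bytes_emitted=0
After char 3 ('e'=30): chars_in_quartet=4 acc=0xCED81E -> emit CE D8 1E, reset; bytes_emitted=3
After char 4 ('C'=2): chars_in_quartet=1 acc=0x2 bytes_emitted=3
After char 5 ('t'=45): chars_in_quartet=2 acc=0xAD bytes_emitted=3
After char 6 ('P'=15): chars_in_quartet=3 acc=0x2B4F bytes_emitted=3
After char 7 ('J'=9): chars_in_quartet=4 acc=0xAD3C9 -> emit 0A D3 C9, reset; bytes_emitted=6
After char 8 ('A'=0): chars_in_quartet=1 acc=0x0 bytes_emitted=6
After char 9 ('Q'=16): chars_in_quartet=2 acc=0x10 bytes_emitted=6
After char 10 ('l'=37): chars_in_quartet=3 acc=0x425 bytes_emitted=6
After char 11 ('d'=29): chars_in_quartet=4 acc=0x1095D -> emit 01 09 5D, reset; bytes_emitted=9
After char 12 ('2'=54): chars_in_quartet=1 acc=0x36 bytes_emitted=9
After char 13 ('w'=48): chars_in_quartet=2 acc=0xDB0 bytes_emitted=9
Padding '==': partial quartet acc=0xDB0 -> emit DB; bytes_emitted=10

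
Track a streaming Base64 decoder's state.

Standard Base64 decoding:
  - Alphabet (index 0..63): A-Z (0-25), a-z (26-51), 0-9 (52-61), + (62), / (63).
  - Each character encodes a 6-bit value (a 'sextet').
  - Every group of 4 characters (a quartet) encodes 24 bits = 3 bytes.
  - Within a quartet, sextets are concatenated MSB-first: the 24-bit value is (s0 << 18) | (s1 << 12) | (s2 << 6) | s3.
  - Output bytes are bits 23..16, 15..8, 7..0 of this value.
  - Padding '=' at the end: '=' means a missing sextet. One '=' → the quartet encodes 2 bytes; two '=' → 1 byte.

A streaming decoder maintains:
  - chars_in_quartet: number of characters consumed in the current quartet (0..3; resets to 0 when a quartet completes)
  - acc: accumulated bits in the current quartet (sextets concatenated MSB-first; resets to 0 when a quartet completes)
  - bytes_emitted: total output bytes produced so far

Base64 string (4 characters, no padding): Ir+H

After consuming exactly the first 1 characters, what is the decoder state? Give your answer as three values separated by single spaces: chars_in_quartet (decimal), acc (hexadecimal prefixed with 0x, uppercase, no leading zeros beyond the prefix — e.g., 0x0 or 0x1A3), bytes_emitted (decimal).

Answer: 1 0x8 0

Derivation:
After char 0 ('I'=8): chars_in_quartet=1 acc=0x8 bytes_emitted=0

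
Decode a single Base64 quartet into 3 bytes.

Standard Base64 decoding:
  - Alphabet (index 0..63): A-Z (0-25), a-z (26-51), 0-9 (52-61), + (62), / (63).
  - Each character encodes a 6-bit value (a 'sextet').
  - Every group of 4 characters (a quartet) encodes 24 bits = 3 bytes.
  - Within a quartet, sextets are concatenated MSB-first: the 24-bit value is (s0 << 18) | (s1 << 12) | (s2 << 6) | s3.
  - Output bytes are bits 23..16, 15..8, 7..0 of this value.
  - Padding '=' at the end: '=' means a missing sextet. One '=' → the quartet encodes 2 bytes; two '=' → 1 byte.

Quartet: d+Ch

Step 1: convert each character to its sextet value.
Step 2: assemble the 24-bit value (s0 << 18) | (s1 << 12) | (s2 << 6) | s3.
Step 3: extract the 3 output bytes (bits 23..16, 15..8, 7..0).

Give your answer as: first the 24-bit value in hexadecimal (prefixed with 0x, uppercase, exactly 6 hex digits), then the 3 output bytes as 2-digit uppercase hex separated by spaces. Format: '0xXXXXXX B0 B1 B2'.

Sextets: d=29, +=62, C=2, h=33
24-bit: (29<<18) | (62<<12) | (2<<6) | 33
      = 0x740000 | 0x03E000 | 0x000080 | 0x000021
      = 0x77E0A1
Bytes: (v>>16)&0xFF=77, (v>>8)&0xFF=E0, v&0xFF=A1

Answer: 0x77E0A1 77 E0 A1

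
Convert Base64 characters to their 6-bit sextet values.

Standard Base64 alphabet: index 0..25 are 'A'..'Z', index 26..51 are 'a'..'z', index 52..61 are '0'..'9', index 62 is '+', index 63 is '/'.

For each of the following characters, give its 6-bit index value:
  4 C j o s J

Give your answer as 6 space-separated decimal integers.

Answer: 56 2 35 40 44 9

Derivation:
'4': 0..9 range, 52 + ord('4') − ord('0') = 56
'C': A..Z range, ord('C') − ord('A') = 2
'j': a..z range, 26 + ord('j') − ord('a') = 35
'o': a..z range, 26 + ord('o') − ord('a') = 40
's': a..z range, 26 + ord('s') − ord('a') = 44
'J': A..Z range, ord('J') − ord('A') = 9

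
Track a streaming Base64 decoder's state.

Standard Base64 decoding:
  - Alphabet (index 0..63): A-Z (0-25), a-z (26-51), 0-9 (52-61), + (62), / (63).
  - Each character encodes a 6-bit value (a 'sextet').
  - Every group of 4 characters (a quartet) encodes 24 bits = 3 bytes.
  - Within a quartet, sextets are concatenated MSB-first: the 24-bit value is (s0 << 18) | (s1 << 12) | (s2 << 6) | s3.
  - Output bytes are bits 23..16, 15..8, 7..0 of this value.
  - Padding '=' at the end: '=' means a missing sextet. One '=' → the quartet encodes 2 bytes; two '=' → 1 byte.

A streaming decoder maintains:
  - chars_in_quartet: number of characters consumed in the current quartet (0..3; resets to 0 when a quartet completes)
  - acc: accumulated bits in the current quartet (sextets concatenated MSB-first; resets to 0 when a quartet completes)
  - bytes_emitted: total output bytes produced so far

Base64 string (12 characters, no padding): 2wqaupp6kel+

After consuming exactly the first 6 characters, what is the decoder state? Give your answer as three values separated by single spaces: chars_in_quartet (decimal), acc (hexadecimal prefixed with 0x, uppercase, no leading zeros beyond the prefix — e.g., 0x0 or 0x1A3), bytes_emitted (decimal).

After char 0 ('2'=54): chars_in_quartet=1 acc=0x36 bytes_emitted=0
After char 1 ('w'=48): chars_in_quartet=2 acc=0xDB0 bytes_emitted=0
After char 2 ('q'=42): chars_in_quartet=3 acc=0x36C2A bytes_emitted=0
After char 3 ('a'=26): chars_in_quartet=4 acc=0xDB0A9A -> emit DB 0A 9A, reset; bytes_emitted=3
After char 4 ('u'=46): chars_in_quartet=1 acc=0x2E bytes_emitted=3
After char 5 ('p'=41): chars_in_quartet=2 acc=0xBA9 bytes_emitted=3

Answer: 2 0xBA9 3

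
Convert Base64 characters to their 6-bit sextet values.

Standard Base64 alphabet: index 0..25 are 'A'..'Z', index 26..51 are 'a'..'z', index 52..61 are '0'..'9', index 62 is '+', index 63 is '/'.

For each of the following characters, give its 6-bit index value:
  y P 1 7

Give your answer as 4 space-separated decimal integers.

Answer: 50 15 53 59

Derivation:
'y': a..z range, 26 + ord('y') − ord('a') = 50
'P': A..Z range, ord('P') − ord('A') = 15
'1': 0..9 range, 52 + ord('1') − ord('0') = 53
'7': 0..9 range, 52 + ord('7') − ord('0') = 59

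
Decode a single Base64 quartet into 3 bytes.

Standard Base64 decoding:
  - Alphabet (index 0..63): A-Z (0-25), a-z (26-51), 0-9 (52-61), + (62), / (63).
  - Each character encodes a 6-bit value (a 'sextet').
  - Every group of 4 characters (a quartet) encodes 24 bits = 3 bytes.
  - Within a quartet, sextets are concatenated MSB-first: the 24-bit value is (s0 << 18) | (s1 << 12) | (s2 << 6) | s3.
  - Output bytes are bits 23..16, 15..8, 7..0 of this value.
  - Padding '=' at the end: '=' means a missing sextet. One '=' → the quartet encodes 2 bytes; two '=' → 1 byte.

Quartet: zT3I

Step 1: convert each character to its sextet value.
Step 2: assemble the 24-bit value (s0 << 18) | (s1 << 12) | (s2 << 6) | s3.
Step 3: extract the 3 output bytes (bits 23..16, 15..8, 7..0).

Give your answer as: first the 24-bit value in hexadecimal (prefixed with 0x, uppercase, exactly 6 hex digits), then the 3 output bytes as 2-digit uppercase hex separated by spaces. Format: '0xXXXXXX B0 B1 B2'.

Sextets: z=51, T=19, 3=55, I=8
24-bit: (51<<18) | (19<<12) | (55<<6) | 8
      = 0xCC0000 | 0x013000 | 0x000DC0 | 0x000008
      = 0xCD3DC8
Bytes: (v>>16)&0xFF=CD, (v>>8)&0xFF=3D, v&0xFF=C8

Answer: 0xCD3DC8 CD 3D C8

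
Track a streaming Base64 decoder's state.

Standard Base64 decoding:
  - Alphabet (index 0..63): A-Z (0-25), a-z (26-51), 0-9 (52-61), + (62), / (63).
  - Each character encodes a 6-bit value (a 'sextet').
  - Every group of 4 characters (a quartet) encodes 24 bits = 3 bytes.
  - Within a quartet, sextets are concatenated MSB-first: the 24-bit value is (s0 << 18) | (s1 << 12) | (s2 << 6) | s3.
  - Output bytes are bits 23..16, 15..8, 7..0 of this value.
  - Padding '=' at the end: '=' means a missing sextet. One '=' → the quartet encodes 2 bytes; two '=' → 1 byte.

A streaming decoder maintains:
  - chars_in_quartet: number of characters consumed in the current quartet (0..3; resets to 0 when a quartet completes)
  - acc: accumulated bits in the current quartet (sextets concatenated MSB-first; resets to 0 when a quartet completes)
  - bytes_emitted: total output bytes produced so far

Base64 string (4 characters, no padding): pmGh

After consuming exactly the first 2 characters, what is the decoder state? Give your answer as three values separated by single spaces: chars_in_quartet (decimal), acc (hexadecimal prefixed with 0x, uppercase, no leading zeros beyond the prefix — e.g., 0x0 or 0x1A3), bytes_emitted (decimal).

Answer: 2 0xA66 0

Derivation:
After char 0 ('p'=41): chars_in_quartet=1 acc=0x29 bytes_emitted=0
After char 1 ('m'=38): chars_in_quartet=2 acc=0xA66 bytes_emitted=0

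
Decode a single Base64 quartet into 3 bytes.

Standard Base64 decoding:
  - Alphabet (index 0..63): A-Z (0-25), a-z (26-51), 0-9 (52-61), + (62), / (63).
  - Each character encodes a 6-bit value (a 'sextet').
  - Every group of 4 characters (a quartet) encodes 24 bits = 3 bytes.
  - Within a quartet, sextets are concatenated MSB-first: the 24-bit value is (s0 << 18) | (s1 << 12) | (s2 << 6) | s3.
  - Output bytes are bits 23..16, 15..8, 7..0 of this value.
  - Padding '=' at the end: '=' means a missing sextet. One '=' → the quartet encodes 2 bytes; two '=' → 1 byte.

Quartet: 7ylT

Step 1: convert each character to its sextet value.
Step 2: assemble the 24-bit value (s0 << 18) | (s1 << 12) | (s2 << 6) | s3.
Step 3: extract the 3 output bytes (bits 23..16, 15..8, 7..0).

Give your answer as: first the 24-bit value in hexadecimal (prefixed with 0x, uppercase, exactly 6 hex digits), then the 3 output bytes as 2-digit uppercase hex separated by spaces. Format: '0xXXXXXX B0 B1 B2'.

Sextets: 7=59, y=50, l=37, T=19
24-bit: (59<<18) | (50<<12) | (37<<6) | 19
      = 0xEC0000 | 0x032000 | 0x000940 | 0x000013
      = 0xEF2953
Bytes: (v>>16)&0xFF=EF, (v>>8)&0xFF=29, v&0xFF=53

Answer: 0xEF2953 EF 29 53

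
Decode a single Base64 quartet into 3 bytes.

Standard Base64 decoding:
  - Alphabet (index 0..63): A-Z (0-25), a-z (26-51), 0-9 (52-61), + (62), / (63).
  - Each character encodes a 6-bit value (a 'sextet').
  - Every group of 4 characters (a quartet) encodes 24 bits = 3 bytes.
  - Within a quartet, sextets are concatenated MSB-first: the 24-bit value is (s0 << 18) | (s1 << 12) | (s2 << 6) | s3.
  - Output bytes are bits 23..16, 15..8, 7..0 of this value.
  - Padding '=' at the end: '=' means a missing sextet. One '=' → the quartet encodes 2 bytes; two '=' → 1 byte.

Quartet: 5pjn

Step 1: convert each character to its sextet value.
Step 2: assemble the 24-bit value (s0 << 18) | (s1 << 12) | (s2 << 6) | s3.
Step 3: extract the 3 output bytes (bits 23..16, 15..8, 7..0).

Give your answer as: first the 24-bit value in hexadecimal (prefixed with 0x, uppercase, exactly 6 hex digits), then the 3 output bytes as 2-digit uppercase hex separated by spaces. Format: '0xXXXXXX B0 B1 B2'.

Sextets: 5=57, p=41, j=35, n=39
24-bit: (57<<18) | (41<<12) | (35<<6) | 39
      = 0xE40000 | 0x029000 | 0x0008C0 | 0x000027
      = 0xE698E7
Bytes: (v>>16)&0xFF=E6, (v>>8)&0xFF=98, v&0xFF=E7

Answer: 0xE698E7 E6 98 E7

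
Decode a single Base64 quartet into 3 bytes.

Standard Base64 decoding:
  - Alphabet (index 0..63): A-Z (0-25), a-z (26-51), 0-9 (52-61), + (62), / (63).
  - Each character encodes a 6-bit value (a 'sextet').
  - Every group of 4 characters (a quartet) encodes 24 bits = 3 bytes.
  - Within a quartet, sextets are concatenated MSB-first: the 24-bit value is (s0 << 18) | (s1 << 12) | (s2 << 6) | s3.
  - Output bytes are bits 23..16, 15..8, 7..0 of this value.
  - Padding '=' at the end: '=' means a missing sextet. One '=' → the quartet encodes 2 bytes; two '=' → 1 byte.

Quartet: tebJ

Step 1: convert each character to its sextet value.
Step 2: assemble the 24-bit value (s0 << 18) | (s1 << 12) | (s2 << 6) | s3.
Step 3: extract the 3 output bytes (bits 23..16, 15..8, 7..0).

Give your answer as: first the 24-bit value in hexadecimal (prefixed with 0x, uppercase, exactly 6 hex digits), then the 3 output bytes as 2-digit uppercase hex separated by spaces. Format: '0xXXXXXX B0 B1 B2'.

Sextets: t=45, e=30, b=27, J=9
24-bit: (45<<18) | (30<<12) | (27<<6) | 9
      = 0xB40000 | 0x01E000 | 0x0006C0 | 0x000009
      = 0xB5E6C9
Bytes: (v>>16)&0xFF=B5, (v>>8)&0xFF=E6, v&0xFF=C9

Answer: 0xB5E6C9 B5 E6 C9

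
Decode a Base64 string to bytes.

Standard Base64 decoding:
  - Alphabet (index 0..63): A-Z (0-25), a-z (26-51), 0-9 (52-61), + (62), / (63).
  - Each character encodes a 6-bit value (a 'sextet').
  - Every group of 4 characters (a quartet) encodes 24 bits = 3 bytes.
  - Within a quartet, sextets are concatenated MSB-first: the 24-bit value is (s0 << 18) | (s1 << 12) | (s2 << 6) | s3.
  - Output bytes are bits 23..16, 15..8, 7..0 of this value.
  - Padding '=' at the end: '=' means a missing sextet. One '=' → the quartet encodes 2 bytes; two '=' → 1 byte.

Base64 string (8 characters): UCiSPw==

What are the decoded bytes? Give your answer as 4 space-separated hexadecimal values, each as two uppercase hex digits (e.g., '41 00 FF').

Answer: 50 28 92 3F

Derivation:
After char 0 ('U'=20): chars_in_quartet=1 acc=0x14 bytes_emitted=0
After char 1 ('C'=2): chars_in_quartet=2 acc=0x502 bytes_emitted=0
After char 2 ('i'=34): chars_in_quartet=3 acc=0x140A2 bytes_emitted=0
After char 3 ('S'=18): chars_in_quartet=4 acc=0x502892 -> emit 50 28 92, reset; bytes_emitted=3
After char 4 ('P'=15): chars_in_quartet=1 acc=0xF bytes_emitted=3
After char 5 ('w'=48): chars_in_quartet=2 acc=0x3F0 bytes_emitted=3
Padding '==': partial quartet acc=0x3F0 -> emit 3F; bytes_emitted=4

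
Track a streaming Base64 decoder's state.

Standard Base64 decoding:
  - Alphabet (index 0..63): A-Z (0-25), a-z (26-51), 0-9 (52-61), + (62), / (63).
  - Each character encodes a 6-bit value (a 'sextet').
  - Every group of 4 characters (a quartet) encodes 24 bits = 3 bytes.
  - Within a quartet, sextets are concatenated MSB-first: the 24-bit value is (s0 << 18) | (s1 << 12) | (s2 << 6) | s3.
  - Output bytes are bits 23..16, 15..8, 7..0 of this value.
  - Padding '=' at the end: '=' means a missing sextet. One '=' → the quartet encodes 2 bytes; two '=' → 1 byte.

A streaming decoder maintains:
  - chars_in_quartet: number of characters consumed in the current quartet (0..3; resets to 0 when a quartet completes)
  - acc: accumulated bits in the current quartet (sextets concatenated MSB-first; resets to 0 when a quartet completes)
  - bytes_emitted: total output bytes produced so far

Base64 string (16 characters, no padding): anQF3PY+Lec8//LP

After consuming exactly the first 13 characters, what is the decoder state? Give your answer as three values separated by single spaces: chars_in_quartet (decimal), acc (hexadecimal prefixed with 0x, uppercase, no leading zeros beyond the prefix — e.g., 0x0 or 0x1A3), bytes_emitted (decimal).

After char 0 ('a'=26): chars_in_quartet=1 acc=0x1A bytes_emitted=0
After char 1 ('n'=39): chars_in_quartet=2 acc=0x6A7 bytes_emitted=0
After char 2 ('Q'=16): chars_in_quartet=3 acc=0x1A9D0 bytes_emitted=0
After char 3 ('F'=5): chars_in_quartet=4 acc=0x6A7405 -> emit 6A 74 05, reset; bytes_emitted=3
After char 4 ('3'=55): chars_in_quartet=1 acc=0x37 bytes_emitted=3
After char 5 ('P'=15): chars_in_quartet=2 acc=0xDCF bytes_emitted=3
After char 6 ('Y'=24): chars_in_quartet=3 acc=0x373D8 bytes_emitted=3
After char 7 ('+'=62): chars_in_quartet=4 acc=0xDCF63E -> emit DC F6 3E, reset; bytes_emitted=6
After char 8 ('L'=11): chars_in_quartet=1 acc=0xB bytes_emitted=6
After char 9 ('e'=30): chars_in_quartet=2 acc=0x2DE bytes_emitted=6
After char 10 ('c'=28): chars_in_quartet=3 acc=0xB79C bytes_emitted=6
After char 11 ('8'=60): chars_in_quartet=4 acc=0x2DE73C -> emit 2D E7 3C, reset; bytes_emitted=9
After char 12 ('/'=63): chars_in_quartet=1 acc=0x3F bytes_emitted=9

Answer: 1 0x3F 9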